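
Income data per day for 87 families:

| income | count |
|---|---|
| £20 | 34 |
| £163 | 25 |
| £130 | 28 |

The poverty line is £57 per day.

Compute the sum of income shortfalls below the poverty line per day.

Incomes under z: 34×£20 (q = 34 of N = 87).
Individual gaps: 34×(57−20) = 1258.
Aggregate gap = £1,258.

£1,258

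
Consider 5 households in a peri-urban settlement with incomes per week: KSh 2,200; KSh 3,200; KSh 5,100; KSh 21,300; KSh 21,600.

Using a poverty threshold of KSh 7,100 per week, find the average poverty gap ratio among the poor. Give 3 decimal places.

0.507

Below z: KSh 2,200, KSh 3,200, KSh 5,100 (q = 3 of N = 5).
Shortfall ratios (z−y)/z: 0.6901, 0.5493, 0.2817; sum = 1.521127.
I averages over the q = 3 poor units only: 1.521127 / 3 = 0.507.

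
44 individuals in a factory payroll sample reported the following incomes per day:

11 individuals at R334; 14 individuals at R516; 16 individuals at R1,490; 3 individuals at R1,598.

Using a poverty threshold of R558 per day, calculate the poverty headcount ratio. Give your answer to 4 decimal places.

25 of the 44 individuals have income below R558.
H = 25/44 = 0.5682.

0.5682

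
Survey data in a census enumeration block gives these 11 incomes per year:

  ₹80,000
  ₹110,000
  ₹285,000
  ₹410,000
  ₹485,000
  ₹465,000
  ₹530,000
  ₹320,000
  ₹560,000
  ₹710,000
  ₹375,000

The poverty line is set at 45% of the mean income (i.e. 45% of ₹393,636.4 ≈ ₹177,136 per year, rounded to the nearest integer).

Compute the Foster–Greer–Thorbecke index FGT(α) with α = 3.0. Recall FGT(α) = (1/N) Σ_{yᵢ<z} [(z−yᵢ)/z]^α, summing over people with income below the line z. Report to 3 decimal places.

0.020

Poor units: ₹80,000, ₹110,000 (q = 2 of N = 11).
Relative gaps: (177136−80000)/177136 = 0.5484; (177136−110000)/177136 = 0.3790.
Raised to α = 3.0: 0.16490; 0.05444.
Sum = 0.219343; FGT(3.0) = 0.219343 / 11 = 0.020.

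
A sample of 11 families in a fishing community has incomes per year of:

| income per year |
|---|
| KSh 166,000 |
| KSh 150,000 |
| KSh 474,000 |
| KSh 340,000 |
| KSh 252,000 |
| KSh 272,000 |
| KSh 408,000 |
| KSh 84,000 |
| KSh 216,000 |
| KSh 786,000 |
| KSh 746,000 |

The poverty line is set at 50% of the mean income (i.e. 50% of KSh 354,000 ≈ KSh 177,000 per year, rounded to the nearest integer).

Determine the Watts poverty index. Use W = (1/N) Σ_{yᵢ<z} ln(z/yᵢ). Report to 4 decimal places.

Poor units: KSh 84,000, KSh 150,000, KSh 166,000 (q = 3 of N = 11).
Log shortfalls: ln(177000/84000) = 0.7453; ln(177000/150000) = 0.1655; ln(177000/166000) = 0.0642.
W = 0.975009 / 11 = 0.0886.

0.0886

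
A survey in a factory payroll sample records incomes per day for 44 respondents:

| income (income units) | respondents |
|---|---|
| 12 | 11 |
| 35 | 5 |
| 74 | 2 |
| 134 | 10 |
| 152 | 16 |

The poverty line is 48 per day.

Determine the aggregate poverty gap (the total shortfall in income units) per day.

461

Below the line: 11×12, 5×35 (q = 16 of N = 44).
Individual gaps: 11×(48−12) = 396; 5×(48−35) = 65.
Aggregate gap = 461.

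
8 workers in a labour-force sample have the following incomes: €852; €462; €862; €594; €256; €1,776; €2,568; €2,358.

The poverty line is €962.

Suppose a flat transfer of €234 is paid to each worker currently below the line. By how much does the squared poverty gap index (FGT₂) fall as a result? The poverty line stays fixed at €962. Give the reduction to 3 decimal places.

Before: below the line — €256, €462, €594, €852, €862; squared poverty gap index (FGT₂) = 0.12237.
After the €234 transfer: below the line — €490, €696, €828; squared poverty gap index (FGT₂) = 0.04207.
Reduction = 0.12237 − 0.04207 = 0.080.

0.080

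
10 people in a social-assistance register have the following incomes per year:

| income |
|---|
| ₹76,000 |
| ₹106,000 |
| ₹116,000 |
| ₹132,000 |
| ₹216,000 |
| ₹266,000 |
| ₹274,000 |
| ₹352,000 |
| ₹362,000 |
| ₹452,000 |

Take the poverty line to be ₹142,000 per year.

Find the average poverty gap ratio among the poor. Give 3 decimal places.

0.243

Incomes under z: ₹76,000, ₹106,000, ₹116,000, ₹132,000 (q = 4 of N = 10).
Relative gaps: 0.4648, 0.2535, 0.1831, 0.0704; sum = 0.971831.
The income-gap ratio divides by q (the poor only): 0.971831 / 4 = 0.243.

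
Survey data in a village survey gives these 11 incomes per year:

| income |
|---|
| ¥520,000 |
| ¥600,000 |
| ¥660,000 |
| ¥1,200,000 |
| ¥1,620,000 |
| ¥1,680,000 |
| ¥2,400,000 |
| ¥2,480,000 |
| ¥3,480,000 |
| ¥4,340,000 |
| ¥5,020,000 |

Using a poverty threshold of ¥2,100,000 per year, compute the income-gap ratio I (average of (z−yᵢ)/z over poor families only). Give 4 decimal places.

0.5016

Incomes under z: ¥520,000, ¥600,000, ¥660,000, ¥1,200,000, ¥1,620,000, ¥1,680,000 (q = 6 of N = 11).
Relative gaps: 0.7524, 0.7143, 0.6857, 0.4286, 0.2286, 0.2000; sum = 3.009524.
I averages over the q = 6 poor units only: 3.009524 / 6 = 0.5016.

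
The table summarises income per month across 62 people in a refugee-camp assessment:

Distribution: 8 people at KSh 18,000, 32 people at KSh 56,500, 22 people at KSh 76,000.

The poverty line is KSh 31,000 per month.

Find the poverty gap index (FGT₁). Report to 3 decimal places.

Poor units: 8×KSh 18,000 (q = 8 of N = 62).
Gap ratios (z−y)/z: (31000−18000)/31000 = 0.4194 (×8).
Σ = 3.354839. Dividing by the full population N = 62 gives P₁ = 0.054.

0.054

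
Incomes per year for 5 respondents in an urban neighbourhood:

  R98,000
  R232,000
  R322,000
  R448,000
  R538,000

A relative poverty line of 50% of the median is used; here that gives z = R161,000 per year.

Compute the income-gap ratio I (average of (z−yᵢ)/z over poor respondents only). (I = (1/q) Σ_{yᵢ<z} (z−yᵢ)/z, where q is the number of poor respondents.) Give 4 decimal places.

0.3913

Below z: R98,000 (q = 1 of N = 5).
Relative gaps: 0.3913; sum = 0.391304.
The income-gap ratio divides by q (the poor only): 0.391304 / 1 = 0.3913.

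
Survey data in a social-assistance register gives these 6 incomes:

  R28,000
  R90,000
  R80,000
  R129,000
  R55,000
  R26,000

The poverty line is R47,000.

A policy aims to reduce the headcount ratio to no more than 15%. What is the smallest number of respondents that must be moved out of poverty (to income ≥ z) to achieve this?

Currently q = 2 of N = 6 are below the line (H = 0.333).
A headcount ratio of at most 15% allows at most ⌊0.15 × 6⌋ = 0 poor respondents.
So at least 2 − 0 = 2 must be lifted.

2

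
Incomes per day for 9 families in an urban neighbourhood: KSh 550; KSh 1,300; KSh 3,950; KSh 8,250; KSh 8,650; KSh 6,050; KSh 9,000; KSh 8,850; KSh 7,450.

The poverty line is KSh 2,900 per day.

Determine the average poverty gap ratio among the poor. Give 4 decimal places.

0.6810

Below the line: KSh 550, KSh 1,300 (q = 2 of N = 9).
Shortfall ratios (z−y)/z: 0.8103, 0.5517; sum = 1.362069.
I averages over the q = 2 poor units only: 1.362069 / 2 = 0.6810.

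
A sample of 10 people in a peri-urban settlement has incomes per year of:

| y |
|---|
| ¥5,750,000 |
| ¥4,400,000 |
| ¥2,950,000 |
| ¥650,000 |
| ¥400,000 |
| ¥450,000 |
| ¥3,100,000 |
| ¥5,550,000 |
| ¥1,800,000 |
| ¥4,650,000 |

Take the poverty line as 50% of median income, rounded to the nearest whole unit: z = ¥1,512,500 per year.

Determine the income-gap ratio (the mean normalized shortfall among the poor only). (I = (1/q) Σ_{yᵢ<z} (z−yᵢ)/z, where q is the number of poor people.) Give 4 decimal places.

0.6694

Incomes under z: ¥400,000, ¥450,000, ¥650,000 (q = 3 of N = 10).
Relative gaps: 0.7355, 0.7025, 0.5702; sum = 2.008264.
I averages over the q = 3 poor units only: 2.008264 / 3 = 0.6694.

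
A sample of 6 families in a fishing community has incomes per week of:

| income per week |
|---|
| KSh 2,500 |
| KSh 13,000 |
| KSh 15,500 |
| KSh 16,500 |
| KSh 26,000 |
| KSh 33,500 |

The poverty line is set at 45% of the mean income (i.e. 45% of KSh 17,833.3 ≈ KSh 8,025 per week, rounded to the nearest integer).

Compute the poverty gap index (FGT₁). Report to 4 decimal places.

Incomes under z: KSh 2,500 (q = 1 of N = 6).
Normalized shortfalls: (8025−2500)/8025 = 0.6885.
Σ = 0.688474. Dividing by the full population N = 6 gives P₁ = 0.1147.

0.1147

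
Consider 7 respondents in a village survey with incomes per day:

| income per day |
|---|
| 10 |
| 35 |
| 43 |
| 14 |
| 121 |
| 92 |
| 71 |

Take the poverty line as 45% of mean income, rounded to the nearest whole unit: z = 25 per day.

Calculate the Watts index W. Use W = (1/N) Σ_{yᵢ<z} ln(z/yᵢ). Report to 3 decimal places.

0.214

Incomes under z: 10, 14 (q = 2 of N = 7).
ln(z/y) terms: ln(25/10) = 0.9163; ln(25/14) = 0.5798.
W = 1.496109 / 7 = 0.214.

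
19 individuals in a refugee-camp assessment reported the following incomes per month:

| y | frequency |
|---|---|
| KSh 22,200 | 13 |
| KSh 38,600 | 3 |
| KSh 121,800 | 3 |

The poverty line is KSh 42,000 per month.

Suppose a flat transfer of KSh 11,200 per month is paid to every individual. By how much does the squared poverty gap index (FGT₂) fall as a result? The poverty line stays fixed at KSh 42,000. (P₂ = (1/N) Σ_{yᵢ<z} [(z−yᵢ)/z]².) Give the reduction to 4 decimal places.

0.1244

Before: below the line — 13×KSh 22,200, 3×KSh 38,600; squared poverty gap index (FGT₂) = 0.153097.
After the KSh 11,200 transfer: below the line — 13×KSh 33,400; squared poverty gap index (FGT₂) = 0.028687.
Reduction = 0.153097 − 0.028687 = 0.1244.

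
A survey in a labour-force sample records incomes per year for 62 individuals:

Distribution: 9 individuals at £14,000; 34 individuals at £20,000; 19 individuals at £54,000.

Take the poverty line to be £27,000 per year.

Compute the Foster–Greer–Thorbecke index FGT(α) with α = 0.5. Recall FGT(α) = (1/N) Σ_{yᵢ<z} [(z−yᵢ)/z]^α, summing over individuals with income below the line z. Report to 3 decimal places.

Below z: 9×£14,000, 34×£20,000 (q = 43 of N = 62).
Normalized shortfalls: (27000−14000)/27000 = 0.4815 (×9); (27000−20000)/27000 = 0.2593 (×34).
Raised to α = 0.5: 0.69389 (×9); 0.50918 (×34).
Sum = 23.556951; FGT(0.5) = 23.556951 / 62 = 0.380.

0.380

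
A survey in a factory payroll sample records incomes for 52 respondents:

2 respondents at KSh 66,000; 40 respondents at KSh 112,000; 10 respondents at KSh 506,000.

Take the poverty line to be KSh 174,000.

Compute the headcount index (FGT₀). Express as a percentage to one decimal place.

42 of the 52 respondents have income below KSh 174,000.
H = 42/52 = 80.8%.

80.8%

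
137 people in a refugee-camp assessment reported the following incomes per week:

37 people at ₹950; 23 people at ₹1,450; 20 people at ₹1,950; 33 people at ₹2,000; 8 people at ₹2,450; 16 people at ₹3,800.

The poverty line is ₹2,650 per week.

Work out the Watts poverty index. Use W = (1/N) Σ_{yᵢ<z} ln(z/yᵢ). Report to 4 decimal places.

0.4954

Poor units: 37×₹950, 23×₹1,450, 20×₹1,950, 33×₹2,000, 8×₹2,450 (q = 121 of N = 137).
ln(z/y) terms: ln(2650/950) = 1.0259 (×37); ln(2650/1450) = 0.6030 (×23); ln(2650/1950) = 0.3067 (×20); ln(2650/2000) = 0.2814 (×33); ln(2650/2450) = 0.0785 (×8).
W = 67.874458 / 137 = 0.4954.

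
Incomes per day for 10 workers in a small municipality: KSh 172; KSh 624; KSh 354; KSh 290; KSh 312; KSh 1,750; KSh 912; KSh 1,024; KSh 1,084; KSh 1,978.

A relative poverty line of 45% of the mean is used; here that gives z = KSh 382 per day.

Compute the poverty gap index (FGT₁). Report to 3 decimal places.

0.105

Below z: KSh 172, KSh 290, KSh 312, KSh 354 (q = 4 of N = 10).
Normalized shortfalls: (382−172)/382 = 0.5497; (382−290)/382 = 0.2408; (382−312)/382 = 0.1832; (382−354)/382 = 0.0733.
Sum of shortfalls = 1.047120; P₁ averages over all N: 1.047120 / 10 = 0.105.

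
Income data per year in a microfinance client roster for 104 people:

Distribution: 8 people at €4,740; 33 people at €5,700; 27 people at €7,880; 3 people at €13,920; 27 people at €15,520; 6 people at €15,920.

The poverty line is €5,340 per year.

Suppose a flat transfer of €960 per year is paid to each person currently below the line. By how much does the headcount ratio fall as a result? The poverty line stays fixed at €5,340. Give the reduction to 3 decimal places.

Before: below the line — 8×€4,740; headcount ratio = 0.07692.
After the €960 transfer: below the line — none; headcount ratio = 0.00000.
Reduction = 0.07692 − 0.00000 = 0.077.

0.077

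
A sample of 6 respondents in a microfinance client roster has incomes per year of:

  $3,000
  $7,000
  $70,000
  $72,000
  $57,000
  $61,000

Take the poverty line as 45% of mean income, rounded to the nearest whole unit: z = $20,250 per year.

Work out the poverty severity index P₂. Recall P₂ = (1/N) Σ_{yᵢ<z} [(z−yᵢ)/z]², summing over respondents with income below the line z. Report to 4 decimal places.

Below z: $3,000, $7,000 (q = 2 of N = 6).
Shortfall ratios: (20250−3000)/20250 = 0.8519; (20250−7000)/20250 = 0.6543.
Squared: 0.7257; 0.4281.
Sum = 1.153788; P₂ = 1.153788 / 6 = 0.1923.

0.1923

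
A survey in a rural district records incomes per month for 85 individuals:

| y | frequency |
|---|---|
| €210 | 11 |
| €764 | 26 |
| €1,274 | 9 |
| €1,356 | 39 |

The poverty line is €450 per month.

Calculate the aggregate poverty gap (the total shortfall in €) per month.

Poor units: 11×€210 (q = 11 of N = 85).
Individual gaps: 11×(450−210) = 2640.
Aggregate gap = €2,640.

€2,640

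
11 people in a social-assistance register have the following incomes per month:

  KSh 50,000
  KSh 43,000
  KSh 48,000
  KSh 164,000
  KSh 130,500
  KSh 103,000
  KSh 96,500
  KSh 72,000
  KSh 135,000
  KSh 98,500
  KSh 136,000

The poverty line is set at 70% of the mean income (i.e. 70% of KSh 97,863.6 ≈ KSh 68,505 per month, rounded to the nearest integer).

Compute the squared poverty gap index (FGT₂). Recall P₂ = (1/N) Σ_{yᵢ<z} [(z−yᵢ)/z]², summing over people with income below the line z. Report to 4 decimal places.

0.0274

Poor units: KSh 43,000, KSh 48,000, KSh 50,000 (q = 3 of N = 11).
Gap ratios (z−y)/z: (68505−43000)/68505 = 0.3723; (68505−48000)/68505 = 0.2993; (68505−50000)/68505 = 0.2701.
Squared: 0.1386; 0.0896; 0.0730.
Sum = 0.301175; P₂ = 0.301175 / 11 = 0.0274.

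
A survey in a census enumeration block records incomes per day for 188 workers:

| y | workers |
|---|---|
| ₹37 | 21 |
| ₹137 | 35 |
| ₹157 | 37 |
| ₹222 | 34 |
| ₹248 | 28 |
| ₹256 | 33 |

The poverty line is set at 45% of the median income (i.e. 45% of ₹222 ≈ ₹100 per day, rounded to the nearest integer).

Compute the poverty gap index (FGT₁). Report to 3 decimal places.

Incomes under z: 21×₹37 (q = 21 of N = 188).
Gap ratios (z−y)/z: (100−37)/100 = 0.6300 (×21).
Sum of shortfalls = 13.230000; P₁ averages over all N: 13.230000 / 188 = 0.070.

0.070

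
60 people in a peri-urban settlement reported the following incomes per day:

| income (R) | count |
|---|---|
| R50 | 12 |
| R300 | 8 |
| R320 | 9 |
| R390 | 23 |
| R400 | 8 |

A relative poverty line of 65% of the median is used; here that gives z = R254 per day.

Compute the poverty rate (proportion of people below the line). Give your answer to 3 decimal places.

12 of the 60 people have income below R254.
H = 12/60 = 0.200.

0.200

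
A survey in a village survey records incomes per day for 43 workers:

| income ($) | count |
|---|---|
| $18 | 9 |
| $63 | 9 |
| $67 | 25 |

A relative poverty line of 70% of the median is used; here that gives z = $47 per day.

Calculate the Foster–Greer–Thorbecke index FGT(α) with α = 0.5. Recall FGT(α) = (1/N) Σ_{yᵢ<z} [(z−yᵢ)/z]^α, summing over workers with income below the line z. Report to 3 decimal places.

0.164

Below the line: 9×$18 (q = 9 of N = 43).
Gap ratios (z−y)/z: (47−18)/47 = 0.6170 (×9).
Raised to α = 0.5: 0.78551 (×9).
Sum = 7.069563; FGT(0.5) = 7.069563 / 43 = 0.164.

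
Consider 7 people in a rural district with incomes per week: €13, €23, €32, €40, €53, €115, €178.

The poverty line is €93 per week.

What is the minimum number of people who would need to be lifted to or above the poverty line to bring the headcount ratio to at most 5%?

5 of the 7 people are poor, so H = 5/7 = 0.714.
A headcount ratio of at most 5% allows at most ⌊0.05 × 7⌋ = 0 poor people.
So at least 5 − 0 = 5 must be lifted.

5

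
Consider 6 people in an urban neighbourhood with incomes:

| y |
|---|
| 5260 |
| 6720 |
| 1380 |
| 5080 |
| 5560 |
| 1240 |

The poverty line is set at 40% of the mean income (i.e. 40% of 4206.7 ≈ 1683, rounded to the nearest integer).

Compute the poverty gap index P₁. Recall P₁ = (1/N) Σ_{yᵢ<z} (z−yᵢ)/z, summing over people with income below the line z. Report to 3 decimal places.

0.074

Below z: 1240, 1380 (q = 2 of N = 6).
Shortfall ratios: (1683−1240)/1683 = 0.2632; (1683−1380)/1683 = 0.1800.
Sum of shortfalls = 0.443256; P₁ averages over all N: 0.443256 / 6 = 0.074.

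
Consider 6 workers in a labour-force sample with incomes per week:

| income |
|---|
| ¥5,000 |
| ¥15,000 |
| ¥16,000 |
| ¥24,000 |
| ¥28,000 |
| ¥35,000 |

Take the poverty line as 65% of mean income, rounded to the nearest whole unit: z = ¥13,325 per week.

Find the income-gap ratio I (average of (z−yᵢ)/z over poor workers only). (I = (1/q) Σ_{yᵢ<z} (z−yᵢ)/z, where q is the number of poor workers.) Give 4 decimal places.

Below z: ¥5,000 (q = 1 of N = 6).
Shortfall ratios (z−y)/z: 0.6248; sum = 0.624765.
The income-gap ratio divides by q (the poor only): 0.624765 / 1 = 0.6248.

0.6248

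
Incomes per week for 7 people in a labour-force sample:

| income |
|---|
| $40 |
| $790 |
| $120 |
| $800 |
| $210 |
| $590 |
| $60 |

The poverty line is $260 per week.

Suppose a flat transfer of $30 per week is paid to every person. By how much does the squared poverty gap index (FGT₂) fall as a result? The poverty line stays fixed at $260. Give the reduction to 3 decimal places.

Before: below the line — $40, $60, $120, $210; squared poverty gap index (FGT₂) = 0.23352.
After the $30 transfer: below the line — $70, $90, $150, $240; squared poverty gap index (FGT₂) = 0.16378.
Reduction = 0.23352 − 0.16378 = 0.070.

0.070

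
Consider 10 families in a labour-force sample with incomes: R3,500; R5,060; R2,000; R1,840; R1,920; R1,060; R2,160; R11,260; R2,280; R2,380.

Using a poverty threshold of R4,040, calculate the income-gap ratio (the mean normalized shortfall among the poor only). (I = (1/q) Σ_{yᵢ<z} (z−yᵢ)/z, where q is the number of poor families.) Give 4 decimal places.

Poor units: R1,060, R1,840, R1,920, R2,000, R2,160, R2,280, R2,380, R3,500 (q = 8 of N = 10).
Relative gaps: 0.7376, 0.5446, 0.5248, 0.5050, 0.4653, 0.4356, 0.4109, 0.1337; sum = 3.757426.
I averages over the q = 8 poor units only: 3.757426 / 8 = 0.4697.

0.4697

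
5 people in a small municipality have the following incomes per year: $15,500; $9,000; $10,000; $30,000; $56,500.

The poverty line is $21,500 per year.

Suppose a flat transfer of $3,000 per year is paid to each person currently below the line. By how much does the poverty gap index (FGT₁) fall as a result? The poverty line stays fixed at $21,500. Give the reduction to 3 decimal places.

Before: below the line — $9,000, $10,000, $15,500; poverty gap index (FGT₁) = 0.27907.
After the $3,000 transfer: below the line — $12,000, $13,000, $18,500; poverty gap index (FGT₁) = 0.19535.
Reduction = 0.27907 − 0.19535 = 0.084.

0.084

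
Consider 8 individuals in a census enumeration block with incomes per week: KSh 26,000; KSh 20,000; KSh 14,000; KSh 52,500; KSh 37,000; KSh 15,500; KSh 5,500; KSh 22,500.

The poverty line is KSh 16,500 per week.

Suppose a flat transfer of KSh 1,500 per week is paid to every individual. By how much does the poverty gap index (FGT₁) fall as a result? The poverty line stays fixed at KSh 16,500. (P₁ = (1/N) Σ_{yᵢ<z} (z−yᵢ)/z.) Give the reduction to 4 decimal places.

0.0303

Before: below the line — KSh 5,500, KSh 14,000, KSh 15,500; poverty gap index (FGT₁) = 0.109848.
After the KSh 1,500 transfer: below the line — KSh 7,000, KSh 15,500; poverty gap index (FGT₁) = 0.079545.
Reduction = 0.109848 − 0.079545 = 0.0303.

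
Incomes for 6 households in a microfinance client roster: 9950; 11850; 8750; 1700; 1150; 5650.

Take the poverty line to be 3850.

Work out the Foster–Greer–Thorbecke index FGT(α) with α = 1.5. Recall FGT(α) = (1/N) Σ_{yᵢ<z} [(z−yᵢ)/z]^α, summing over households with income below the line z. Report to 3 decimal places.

0.167

Poor units: 1150, 1700 (q = 2 of N = 6).
Gap ratios (z−y)/z: (3850−1150)/3850 = 0.7013; (3850−1700)/3850 = 0.5584.
Raised to α = 1.5: 0.58729; 0.41732.
Sum = 1.004610; FGT(1.5) = 1.004610 / 6 = 0.167.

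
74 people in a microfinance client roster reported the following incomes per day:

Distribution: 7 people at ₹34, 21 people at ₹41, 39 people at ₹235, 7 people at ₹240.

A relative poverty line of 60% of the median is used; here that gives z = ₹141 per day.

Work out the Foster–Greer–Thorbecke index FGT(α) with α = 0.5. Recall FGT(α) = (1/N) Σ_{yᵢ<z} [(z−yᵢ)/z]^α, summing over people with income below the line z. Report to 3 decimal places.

Below the line: 7×₹34, 21×₹41 (q = 28 of N = 74).
Shortfall ratios: (141−34)/141 = 0.7589 (×7); (141−41)/141 = 0.7092 (×21).
Raised to α = 0.5: 0.87113 (×7); 0.84215 (×21).
Sum = 23.783091; FGT(0.5) = 23.783091 / 74 = 0.321.

0.321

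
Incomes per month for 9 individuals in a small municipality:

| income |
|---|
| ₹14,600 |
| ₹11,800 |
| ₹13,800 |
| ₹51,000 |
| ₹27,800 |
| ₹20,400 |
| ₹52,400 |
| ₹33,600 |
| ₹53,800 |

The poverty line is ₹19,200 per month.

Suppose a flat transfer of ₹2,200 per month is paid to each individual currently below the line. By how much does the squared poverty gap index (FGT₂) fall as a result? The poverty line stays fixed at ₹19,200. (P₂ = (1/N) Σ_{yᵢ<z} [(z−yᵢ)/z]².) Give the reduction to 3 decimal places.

0.019

Before: below the line — ₹11,800, ₹13,800, ₹14,600; squared poverty gap index (FGT₂) = 0.03167.
After the ₹2,200 transfer: below the line — ₹14,000, ₹16,000, ₹16,800; squared poverty gap index (FGT₂) = 0.01297.
Reduction = 0.03167 − 0.01297 = 0.019.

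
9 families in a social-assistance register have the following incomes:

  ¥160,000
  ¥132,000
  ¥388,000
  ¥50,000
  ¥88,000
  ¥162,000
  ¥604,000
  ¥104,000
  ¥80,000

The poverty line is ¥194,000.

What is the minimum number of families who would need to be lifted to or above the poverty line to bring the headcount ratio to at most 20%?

6

7 of the 9 families are poor, so H = 7/9 = 0.778.
A headcount ratio of at most 20% allows at most ⌊0.20 × 9⌋ = 1 poor families.
So at least 7 − 1 = 6 must be lifted.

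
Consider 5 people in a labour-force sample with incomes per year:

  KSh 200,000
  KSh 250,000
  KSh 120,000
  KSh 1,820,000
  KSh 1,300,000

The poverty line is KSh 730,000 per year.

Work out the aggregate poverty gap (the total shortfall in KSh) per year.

Below z: KSh 120,000, KSh 200,000, KSh 250,000 (q = 3 of N = 5).
Individual gaps: 730000−120000 = 610000; 730000−200000 = 530000; 730000−250000 = 480000.
Aggregate gap = KSh 1,620,000.

KSh 1,620,000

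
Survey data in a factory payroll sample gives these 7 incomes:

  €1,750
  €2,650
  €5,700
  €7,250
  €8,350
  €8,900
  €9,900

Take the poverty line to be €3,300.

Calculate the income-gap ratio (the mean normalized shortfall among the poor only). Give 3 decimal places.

Below the line: €1,750, €2,650 (q = 2 of N = 7).
Relative gaps: 0.4697, 0.1970; sum = 0.666667.
I averages over the q = 2 poor units only: 0.666667 / 2 = 0.333.

0.333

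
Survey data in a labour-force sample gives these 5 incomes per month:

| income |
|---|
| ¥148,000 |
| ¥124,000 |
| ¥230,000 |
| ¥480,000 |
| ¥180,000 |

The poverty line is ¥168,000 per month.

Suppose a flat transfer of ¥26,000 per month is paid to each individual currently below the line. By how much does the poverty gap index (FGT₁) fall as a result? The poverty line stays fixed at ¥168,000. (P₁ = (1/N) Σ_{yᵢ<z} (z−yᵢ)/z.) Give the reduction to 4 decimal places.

Before: below the line — ¥124,000, ¥148,000; poverty gap index (FGT₁) = 0.076190.
After the ¥26,000 transfer: below the line — ¥150,000; poverty gap index (FGT₁) = 0.021429.
Reduction = 0.076190 − 0.021429 = 0.0548.

0.0548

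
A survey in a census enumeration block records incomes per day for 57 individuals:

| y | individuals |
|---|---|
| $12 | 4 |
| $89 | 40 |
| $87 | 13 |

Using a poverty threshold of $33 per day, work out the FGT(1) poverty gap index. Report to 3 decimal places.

0.045

Poor units: 4×$12 (q = 4 of N = 57).
Shortfall ratios: (33−12)/33 = 0.6364 (×4).
Σ = 2.545455. Dividing by the full population N = 57 gives P₁ = 0.045.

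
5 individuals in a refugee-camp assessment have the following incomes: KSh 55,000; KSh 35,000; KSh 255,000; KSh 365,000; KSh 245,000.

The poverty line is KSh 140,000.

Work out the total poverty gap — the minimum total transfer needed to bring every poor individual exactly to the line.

KSh 190,000

Poor units: KSh 35,000, KSh 55,000 (q = 2 of N = 5).
Individual gaps: 140000−35000 = 105000; 140000−55000 = 85000.
Aggregate gap = KSh 190,000.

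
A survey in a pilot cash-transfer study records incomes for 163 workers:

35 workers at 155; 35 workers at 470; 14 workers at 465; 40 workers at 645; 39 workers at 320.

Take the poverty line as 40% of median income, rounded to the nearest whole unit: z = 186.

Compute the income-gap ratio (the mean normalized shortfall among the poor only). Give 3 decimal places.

Incomes under z: 35×155 (q = 35 of N = 163).
Shortfall ratios (z−y)/z: 0.1667 (×35); sum = 5.833333.
I averages over the q = 35 poor units only: 5.833333 / 35 = 0.167.

0.167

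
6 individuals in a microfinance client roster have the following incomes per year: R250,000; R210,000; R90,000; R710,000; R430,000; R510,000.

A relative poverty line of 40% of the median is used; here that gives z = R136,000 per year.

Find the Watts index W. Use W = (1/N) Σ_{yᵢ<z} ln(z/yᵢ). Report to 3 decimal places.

0.069

Below the line: R90,000 (q = 1 of N = 6).
Log gaps: ln(136000/90000) = 0.4128.
W = 0.412845 / 6 = 0.069.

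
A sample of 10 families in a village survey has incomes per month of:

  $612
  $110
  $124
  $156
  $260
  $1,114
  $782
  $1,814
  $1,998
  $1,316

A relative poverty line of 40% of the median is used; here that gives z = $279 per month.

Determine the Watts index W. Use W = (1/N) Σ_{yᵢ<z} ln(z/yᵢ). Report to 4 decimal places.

Poor units: $110, $124, $156, $260 (q = 4 of N = 10).
Log shortfalls: ln(279/110) = 0.9307; ln(279/124) = 0.8109; ln(279/156) = 0.5814; ln(279/260) = 0.0705.
W = 2.393548 / 10 = 0.2394.

0.2394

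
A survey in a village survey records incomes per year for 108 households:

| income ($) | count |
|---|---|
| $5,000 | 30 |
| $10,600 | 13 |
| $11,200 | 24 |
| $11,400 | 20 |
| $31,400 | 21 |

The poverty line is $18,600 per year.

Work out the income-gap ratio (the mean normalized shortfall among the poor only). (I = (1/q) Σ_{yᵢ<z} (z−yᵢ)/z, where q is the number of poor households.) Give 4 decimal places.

Poor units: 30×$5,000, 13×$10,600, 24×$11,200, 20×$11,400 (q = 87 of N = 108).
Shortfall ratios (z−y)/z: 0.7312 (×30), 0.4301 (×13), 0.3978 (×24), 0.3871 (×20); sum = 44.817204.
The income-gap ratio divides by q (the poor only): 44.817204 / 87 = 0.5151.

0.5151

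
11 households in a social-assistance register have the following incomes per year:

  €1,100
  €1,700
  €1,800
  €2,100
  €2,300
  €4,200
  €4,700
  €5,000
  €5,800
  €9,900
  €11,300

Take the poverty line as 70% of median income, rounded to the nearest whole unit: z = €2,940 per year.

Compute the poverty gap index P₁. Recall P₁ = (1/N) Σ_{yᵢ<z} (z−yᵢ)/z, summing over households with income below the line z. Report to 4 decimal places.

0.1763

Below the line: €1,100, €1,700, €1,800, €2,100, €2,300 (q = 5 of N = 11).
Shortfall ratios: (2940−1100)/2940 = 0.6259; (2940−1700)/2940 = 0.4218; (2940−1800)/2940 = 0.3878; (2940−2100)/2940 = 0.2857; (2940−2300)/2940 = 0.2177.
Sum of shortfalls = 1.938776; P₁ averages over all N: 1.938776 / 11 = 0.1763.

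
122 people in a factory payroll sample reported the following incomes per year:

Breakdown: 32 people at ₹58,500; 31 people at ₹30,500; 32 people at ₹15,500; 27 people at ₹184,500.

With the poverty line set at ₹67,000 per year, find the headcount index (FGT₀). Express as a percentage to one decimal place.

77.9%

95 of the 122 people have income below ₹67,000.
H = 95/122 = 77.9%.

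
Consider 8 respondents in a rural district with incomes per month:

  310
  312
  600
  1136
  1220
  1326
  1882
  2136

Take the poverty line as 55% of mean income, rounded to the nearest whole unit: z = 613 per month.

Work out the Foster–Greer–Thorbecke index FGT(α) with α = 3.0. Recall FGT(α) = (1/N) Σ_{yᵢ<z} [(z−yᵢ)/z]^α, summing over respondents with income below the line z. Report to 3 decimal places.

0.030

Poor units: 310, 312, 600 (q = 3 of N = 8).
Relative gaps: (613−310)/613 = 0.4943; (613−312)/613 = 0.4910; (613−600)/613 = 0.0212.
Raised to α = 3.0: 0.12077; 0.11839; 0.00001.
Sum = 0.239167; FGT(3.0) = 0.239167 / 8 = 0.030.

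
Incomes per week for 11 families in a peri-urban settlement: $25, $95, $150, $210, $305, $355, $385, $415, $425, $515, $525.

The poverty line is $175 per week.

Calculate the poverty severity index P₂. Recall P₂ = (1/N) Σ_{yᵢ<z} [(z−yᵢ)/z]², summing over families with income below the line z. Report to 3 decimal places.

0.088

Incomes under z: $25, $95, $150 (q = 3 of N = 11).
Normalized shortfalls: (175−25)/175 = 0.8571; (175−95)/175 = 0.4571; (175−150)/175 = 0.1429.
Squared: 0.7347; 0.2090; 0.0204.
Sum = 0.964082; P₂ = 0.964082 / 11 = 0.088.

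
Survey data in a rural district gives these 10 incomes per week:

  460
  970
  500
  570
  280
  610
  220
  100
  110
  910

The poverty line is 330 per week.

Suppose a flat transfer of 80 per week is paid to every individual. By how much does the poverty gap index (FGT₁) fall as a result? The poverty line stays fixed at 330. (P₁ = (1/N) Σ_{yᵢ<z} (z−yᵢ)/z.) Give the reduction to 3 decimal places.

0.088

Before: below the line — 100, 110, 220, 280; poverty gap index (FGT₁) = 0.18485.
After the 80 transfer: below the line — 180, 190, 300; poverty gap index (FGT₁) = 0.09697.
Reduction = 0.18485 − 0.09697 = 0.088.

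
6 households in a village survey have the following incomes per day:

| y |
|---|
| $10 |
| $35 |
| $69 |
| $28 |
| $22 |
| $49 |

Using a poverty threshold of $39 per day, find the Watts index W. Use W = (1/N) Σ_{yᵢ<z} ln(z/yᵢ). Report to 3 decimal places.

Incomes under z: $10, $22, $28, $35 (q = 4 of N = 6).
ln(z/y) terms: ln(39/10) = 1.3610; ln(39/22) = 0.5725; ln(39/28) = 0.3314; ln(39/35) = 0.1082.
W = 2.373066 / 6 = 0.396.

0.396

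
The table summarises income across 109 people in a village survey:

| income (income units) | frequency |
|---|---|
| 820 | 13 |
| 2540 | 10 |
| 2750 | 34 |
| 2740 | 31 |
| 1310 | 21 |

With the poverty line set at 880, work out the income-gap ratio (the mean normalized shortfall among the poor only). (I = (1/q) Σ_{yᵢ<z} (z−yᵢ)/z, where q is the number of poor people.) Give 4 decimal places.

0.0682

Below the line: 13×820 (q = 13 of N = 109).
Shortfall ratios (z−y)/z: 0.0682 (×13); sum = 0.886364.
The income-gap ratio divides by q (the poor only): 0.886364 / 13 = 0.0682.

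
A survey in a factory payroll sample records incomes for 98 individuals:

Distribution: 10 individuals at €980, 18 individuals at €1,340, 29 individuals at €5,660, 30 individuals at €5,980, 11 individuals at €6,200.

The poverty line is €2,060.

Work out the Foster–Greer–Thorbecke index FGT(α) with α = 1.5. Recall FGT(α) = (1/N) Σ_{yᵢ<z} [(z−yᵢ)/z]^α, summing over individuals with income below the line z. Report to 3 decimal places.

0.077

Below z: 10×€980, 18×€1,340 (q = 28 of N = 98).
Relative gaps: (2060−980)/2060 = 0.5243 (×10); (2060−1340)/2060 = 0.3495 (×18).
Raised to α = 1.5: 0.37961 (×10); 0.20663 (×18).
Sum = 7.515454; FGT(1.5) = 7.515454 / 98 = 0.077.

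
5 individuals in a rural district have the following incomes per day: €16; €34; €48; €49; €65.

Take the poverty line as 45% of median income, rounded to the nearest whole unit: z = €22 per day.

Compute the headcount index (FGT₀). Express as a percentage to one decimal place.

1 of the 5 individuals have income below €22.
H = 1/5 = 20.0%.

20.0%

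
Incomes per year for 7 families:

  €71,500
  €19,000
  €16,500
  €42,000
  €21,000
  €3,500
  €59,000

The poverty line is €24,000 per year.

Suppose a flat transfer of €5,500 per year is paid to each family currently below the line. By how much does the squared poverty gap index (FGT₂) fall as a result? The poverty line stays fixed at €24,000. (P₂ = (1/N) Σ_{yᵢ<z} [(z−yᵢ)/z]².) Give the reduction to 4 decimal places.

Before: below the line — €3,500, €16,500, €19,000, €21,000; squared poverty gap index (FGT₂) = 0.126612.
After the €5,500 transfer: below the line — €9,000, €22,000; squared poverty gap index (FGT₂) = 0.056796.
Reduction = 0.126612 − 0.056796 = 0.0698.

0.0698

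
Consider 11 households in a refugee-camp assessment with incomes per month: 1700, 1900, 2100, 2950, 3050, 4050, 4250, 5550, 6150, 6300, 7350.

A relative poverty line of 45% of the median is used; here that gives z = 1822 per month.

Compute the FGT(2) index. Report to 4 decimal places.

Incomes under z: 1700 (q = 1 of N = 11).
Relative gaps: (1822−1700)/1822 = 0.0670.
Squared: 0.0045.
Sum = 0.004484; P₂ = 0.004484 / 11 = 0.0004.

0.0004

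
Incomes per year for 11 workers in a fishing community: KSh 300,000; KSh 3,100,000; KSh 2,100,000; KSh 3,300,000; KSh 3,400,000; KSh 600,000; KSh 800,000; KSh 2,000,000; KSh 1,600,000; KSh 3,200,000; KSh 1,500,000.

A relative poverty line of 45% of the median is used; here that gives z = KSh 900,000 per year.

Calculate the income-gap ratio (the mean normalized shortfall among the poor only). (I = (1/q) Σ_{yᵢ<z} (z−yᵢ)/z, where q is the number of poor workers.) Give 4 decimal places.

Below the line: KSh 300,000, KSh 600,000, KSh 800,000 (q = 3 of N = 11).
Shortfall ratios (z−y)/z: 0.6667, 0.3333, 0.1111; sum = 1.111111.
The income-gap ratio divides by q (the poor only): 1.111111 / 3 = 0.3704.

0.3704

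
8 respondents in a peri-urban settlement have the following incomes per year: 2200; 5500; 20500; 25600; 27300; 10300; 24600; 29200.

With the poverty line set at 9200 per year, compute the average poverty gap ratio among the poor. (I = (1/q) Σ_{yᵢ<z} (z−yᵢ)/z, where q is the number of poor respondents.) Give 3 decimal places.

0.582

Below the line: 2200, 5500 (q = 2 of N = 8).
Relative gaps: 0.7609, 0.4022; sum = 1.163043.
I averages over the q = 2 poor units only: 1.163043 / 2 = 0.582.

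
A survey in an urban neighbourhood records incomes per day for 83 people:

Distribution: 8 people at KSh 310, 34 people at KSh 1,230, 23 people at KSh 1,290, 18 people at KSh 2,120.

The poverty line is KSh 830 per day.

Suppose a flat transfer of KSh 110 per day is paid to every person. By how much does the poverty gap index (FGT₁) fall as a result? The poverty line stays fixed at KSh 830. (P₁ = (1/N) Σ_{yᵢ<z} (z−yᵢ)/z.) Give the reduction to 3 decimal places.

Before: below the line — 8×KSh 310; poverty gap index (FGT₁) = 0.06039.
After the KSh 110 transfer: below the line — 8×KSh 420; poverty gap index (FGT₁) = 0.04761.
Reduction = 0.06039 − 0.04761 = 0.013.

0.013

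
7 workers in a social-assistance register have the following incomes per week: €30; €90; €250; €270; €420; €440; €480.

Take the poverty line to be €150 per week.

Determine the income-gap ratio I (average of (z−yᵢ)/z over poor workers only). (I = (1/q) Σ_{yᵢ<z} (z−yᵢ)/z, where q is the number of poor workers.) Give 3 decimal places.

0.600

Poor units: €30, €90 (q = 2 of N = 7).
Relative gaps: 0.8000, 0.4000; sum = 1.200000.
The income-gap ratio divides by q (the poor only): 1.200000 / 2 = 0.600.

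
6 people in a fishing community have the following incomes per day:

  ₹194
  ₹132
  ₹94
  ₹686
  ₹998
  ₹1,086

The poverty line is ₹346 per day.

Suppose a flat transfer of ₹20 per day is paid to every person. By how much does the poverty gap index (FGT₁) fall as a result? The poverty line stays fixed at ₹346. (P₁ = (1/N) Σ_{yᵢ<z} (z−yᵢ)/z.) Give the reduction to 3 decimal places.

Before: below the line — ₹94, ₹132, ₹194; poverty gap index (FGT₁) = 0.29769.
After the ₹20 transfer: below the line — ₹114, ₹152, ₹214; poverty gap index (FGT₁) = 0.26879.
Reduction = 0.29769 − 0.26879 = 0.029.

0.029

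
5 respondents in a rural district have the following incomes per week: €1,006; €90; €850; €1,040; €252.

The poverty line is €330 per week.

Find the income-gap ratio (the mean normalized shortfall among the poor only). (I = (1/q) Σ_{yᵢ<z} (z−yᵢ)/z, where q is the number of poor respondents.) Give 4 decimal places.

Below z: €90, €252 (q = 2 of N = 5).
Shortfall ratios (z−y)/z: 0.7273, 0.2364; sum = 0.963636.
I averages over the q = 2 poor units only: 0.963636 / 2 = 0.4818.

0.4818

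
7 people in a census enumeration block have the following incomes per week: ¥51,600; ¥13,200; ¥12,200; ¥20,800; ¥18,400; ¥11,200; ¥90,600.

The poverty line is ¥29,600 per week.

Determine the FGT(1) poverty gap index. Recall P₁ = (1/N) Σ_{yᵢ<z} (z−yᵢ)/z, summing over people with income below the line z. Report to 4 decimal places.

0.3485

Incomes under z: ¥11,200, ¥12,200, ¥13,200, ¥18,400, ¥20,800 (q = 5 of N = 7).
Relative gaps: (29600−11200)/29600 = 0.6216; (29600−12200)/29600 = 0.5878; (29600−13200)/29600 = 0.5541; (29600−18400)/29600 = 0.3784; (29600−20800)/29600 = 0.2973.
Sum of shortfalls = 2.439189; P₁ averages over all N: 2.439189 / 7 = 0.3485.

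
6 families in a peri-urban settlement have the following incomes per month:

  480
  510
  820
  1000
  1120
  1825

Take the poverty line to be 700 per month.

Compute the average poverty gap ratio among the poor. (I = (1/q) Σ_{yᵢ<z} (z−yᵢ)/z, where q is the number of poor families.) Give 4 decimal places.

Incomes under z: 480, 510 (q = 2 of N = 6).
Relative gaps: 0.3143, 0.2714; sum = 0.585714.
The income-gap ratio divides by q (the poor only): 0.585714 / 2 = 0.2929.

0.2929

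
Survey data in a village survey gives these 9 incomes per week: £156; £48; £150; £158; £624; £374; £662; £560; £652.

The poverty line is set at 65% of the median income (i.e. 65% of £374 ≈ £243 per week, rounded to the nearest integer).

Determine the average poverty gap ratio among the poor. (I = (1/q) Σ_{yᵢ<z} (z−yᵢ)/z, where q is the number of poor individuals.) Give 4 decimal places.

0.4733

Below the line: £48, £150, £156, £158 (q = 4 of N = 9).
Relative gaps: 0.8025, 0.3827, 0.3580, 0.3498; sum = 1.893004.
The income-gap ratio divides by q (the poor only): 1.893004 / 4 = 0.4733.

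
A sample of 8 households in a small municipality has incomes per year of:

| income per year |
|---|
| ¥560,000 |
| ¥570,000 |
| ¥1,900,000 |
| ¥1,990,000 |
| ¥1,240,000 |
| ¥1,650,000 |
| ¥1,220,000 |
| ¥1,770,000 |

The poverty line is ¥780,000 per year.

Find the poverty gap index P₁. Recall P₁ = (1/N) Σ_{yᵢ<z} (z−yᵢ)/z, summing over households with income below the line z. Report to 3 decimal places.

Poor units: ¥560,000, ¥570,000 (q = 2 of N = 8).
Shortfall ratios: (780000−560000)/780000 = 0.2821; (780000−570000)/780000 = 0.2692.
Sum of shortfalls = 0.551282; P₁ averages over all N: 0.551282 / 8 = 0.069.

0.069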